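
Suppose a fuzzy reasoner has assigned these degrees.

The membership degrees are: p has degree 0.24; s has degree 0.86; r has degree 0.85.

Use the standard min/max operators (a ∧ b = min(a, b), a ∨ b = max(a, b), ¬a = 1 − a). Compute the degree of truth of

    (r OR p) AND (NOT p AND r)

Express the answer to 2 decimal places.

r OR p = max(a, b) on (0.85, 0.24) = 0.85
NOT p = 1 − 0.24 = 0.76
NOT p AND r = min(a, b) on (0.76, 0.85) = 0.76
(r OR p) AND (NOT p AND r) = min(a, b) on (0.85, 0.76) = 0.76

0.76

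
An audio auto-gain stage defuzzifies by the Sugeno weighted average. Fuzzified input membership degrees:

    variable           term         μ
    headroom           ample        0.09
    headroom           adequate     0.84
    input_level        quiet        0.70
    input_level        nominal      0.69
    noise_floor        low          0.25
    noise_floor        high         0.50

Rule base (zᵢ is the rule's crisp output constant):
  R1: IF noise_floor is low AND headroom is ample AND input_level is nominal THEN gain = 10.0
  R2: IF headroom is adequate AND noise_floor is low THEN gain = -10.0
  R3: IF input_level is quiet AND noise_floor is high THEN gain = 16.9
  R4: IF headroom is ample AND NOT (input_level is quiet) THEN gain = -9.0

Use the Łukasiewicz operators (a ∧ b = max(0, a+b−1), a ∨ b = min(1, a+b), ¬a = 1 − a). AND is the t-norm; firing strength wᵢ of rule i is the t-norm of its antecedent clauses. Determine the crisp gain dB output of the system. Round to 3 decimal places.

R1 (z=10.0): low=0.25, ample=0.09, nominal=0.69; AND[max(0, a+b−1)] → w = 0.00
R2 (z=-10.0): adequate=0.84, low=0.25; AND[max(0, a+b−1)] → w = 0.09
R3 (z=16.9): quiet=0.70, high=0.50; AND[max(0, a+b−1)] → w = 0.20
R4 (z=-9.0): ample=0.09, ¬quiet=1−0.70=0.30; AND[max(0, a+b−1)] → w = 0.00
Weighted average = (0.00·10.0 + 0.09·-10.0 + 0.20·16.9 + 0.00·-9.0) / (0.00 + 0.09 + 0.20 + 0.00)
  = 2.4800 / 0.2900 = 8.552

8.552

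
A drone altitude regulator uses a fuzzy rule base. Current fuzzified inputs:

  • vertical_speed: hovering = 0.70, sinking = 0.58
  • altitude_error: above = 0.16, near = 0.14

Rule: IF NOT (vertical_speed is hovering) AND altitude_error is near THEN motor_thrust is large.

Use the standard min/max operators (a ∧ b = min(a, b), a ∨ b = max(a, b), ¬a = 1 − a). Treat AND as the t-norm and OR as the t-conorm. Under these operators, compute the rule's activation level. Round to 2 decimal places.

0.14

firing strength: ¬hovering=1−0.70=0.30, near=0.14; AND[min(a, b)] → w = 0.14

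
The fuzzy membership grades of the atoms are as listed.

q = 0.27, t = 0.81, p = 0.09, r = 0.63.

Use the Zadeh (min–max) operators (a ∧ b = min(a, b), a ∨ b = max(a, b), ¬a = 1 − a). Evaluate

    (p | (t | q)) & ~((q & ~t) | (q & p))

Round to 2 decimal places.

0.81

t | q = max(a, b) on (0.81, 0.27) = 0.81
p | (t | q) = max(a, b) on (0.09, 0.81) = 0.81
~t = 1 − 0.81 = 0.19
q & ~t = min(a, b) on (0.27, 0.19) = 0.19
q & p = min(a, b) on (0.27, 0.09) = 0.09
(q & ~t) | (q & p) = max(a, b) on (0.19, 0.09) = 0.19
~((q & ~t) | (q & p)) = 1 − 0.19 = 0.81
(p | (t | q)) & ~((q & ~t) | (q & p)) = min(a, b) on (0.81, 0.81) = 0.81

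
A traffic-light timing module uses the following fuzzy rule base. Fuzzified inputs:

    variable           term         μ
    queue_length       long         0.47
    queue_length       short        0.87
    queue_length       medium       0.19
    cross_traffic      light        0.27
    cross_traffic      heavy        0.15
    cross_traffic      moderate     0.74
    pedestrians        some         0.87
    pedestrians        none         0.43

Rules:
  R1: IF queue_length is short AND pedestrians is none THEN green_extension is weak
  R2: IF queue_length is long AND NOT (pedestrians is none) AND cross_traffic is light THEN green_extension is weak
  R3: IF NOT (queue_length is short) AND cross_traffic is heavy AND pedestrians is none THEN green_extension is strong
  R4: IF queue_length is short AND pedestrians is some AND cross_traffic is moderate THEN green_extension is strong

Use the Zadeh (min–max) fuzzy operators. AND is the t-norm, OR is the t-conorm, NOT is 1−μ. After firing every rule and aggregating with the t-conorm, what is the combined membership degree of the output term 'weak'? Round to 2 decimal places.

R1: short=0.87, none=0.43; AND[min(a, b)] → w = 0.43
R2: long=0.47, ¬none=1−0.43=0.57, light=0.27; AND[min(a, b)] → w = 0.27
R3: ¬short=1−0.87=0.13, heavy=0.15, none=0.43; AND[min(a, b)] → w = 0.13
R4: short=0.87, some=0.87, moderate=0.74; AND[min(a, b)] → w = 0.74
Rules with consequent 'weak': {R1, R2} → strengths 0.43, 0.27
Aggregate via t-conorm [max(a, b)]: 0.43

0.43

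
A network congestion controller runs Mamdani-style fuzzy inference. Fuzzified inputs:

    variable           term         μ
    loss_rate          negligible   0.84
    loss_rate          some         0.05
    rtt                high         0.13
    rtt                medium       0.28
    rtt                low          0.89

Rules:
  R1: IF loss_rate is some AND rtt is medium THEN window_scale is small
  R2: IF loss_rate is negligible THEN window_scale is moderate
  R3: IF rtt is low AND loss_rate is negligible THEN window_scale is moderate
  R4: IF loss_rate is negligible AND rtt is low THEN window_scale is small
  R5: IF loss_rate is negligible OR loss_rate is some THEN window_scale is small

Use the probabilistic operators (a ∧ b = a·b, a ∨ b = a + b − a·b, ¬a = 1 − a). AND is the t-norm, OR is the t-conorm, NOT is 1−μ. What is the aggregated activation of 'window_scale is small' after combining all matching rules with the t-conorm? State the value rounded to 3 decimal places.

0.962

R1: some=0.05, medium=0.28; AND[a·b] → w = 0.0140
R2: negligible=0.84 → w = 0.8400
R3: low=0.89, negligible=0.84; AND[a·b] → w = 0.7476
R4: negligible=0.84, low=0.89; AND[a·b] → w = 0.7476
R5: negligible=0.84, some=0.05; OR[a + b − a·b] → w = 0.8480
Rules with consequent 'small': {R1, R4, R5} → strengths 0.0140, 0.7476, 0.8480
Aggregate via t-conorm [a + b − a·b]: 0.9622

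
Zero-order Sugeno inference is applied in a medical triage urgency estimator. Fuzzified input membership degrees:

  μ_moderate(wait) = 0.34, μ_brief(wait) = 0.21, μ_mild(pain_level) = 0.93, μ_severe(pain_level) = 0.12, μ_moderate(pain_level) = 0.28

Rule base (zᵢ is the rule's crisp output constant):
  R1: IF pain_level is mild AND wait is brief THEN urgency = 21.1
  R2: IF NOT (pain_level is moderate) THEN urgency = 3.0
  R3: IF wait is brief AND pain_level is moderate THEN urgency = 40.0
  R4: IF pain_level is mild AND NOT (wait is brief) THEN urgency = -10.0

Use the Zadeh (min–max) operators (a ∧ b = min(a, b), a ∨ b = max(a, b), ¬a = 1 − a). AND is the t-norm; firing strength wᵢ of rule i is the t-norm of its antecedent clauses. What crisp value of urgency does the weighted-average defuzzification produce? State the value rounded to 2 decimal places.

3.67

R1 (z=21.1): mild=0.93, brief=0.21; AND[min(a, b)] → w = 0.21
R2 (z=3.0): ¬moderate=1−0.28=0.72 → w = 0.72
R3 (z=40.0): brief=0.21, moderate=0.28; AND[min(a, b)] → w = 0.21
R4 (z=-10.0): mild=0.93, ¬brief=1−0.21=0.79; AND[min(a, b)] → w = 0.79
Weighted average = (0.21·21.1 + 0.72·3.0 + 0.21·40.0 + 0.79·-10.0) / (0.21 + 0.72 + 0.21 + 0.79)
  = 7.0910 / 1.9300 = 3.67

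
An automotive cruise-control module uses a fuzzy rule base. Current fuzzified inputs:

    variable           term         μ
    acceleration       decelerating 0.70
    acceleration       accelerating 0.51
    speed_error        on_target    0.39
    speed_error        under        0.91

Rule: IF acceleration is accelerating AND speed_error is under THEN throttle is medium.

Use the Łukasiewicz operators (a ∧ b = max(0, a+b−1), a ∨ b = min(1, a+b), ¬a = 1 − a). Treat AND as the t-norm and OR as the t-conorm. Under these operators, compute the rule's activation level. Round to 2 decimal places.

firing strength: accelerating=0.51, under=0.91; AND[max(0, a+b−1)] → w = 0.42

0.42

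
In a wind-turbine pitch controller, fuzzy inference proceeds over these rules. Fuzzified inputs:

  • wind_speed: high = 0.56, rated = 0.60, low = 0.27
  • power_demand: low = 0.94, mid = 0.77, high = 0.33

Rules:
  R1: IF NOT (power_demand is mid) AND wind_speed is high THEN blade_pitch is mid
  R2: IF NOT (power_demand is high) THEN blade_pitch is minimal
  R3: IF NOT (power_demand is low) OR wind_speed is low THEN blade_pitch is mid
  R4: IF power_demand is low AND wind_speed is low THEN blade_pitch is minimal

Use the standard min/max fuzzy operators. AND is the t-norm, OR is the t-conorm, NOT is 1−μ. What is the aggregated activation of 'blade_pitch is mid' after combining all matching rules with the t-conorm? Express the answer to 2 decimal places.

0.27

R1: ¬mid=1−0.77=0.23, high=0.56; AND[min(a, b)] → w = 0.23
R2: ¬high=1−0.33=0.67 → w = 0.67
R3: ¬low=1−0.94=0.06, low=0.27; OR[max(a, b)] → w = 0.27
R4: low=0.94, low=0.27; AND[min(a, b)] → w = 0.27
Rules with consequent 'mid': {R1, R3} → strengths 0.23, 0.27
Aggregate via t-conorm [max(a, b)]: 0.27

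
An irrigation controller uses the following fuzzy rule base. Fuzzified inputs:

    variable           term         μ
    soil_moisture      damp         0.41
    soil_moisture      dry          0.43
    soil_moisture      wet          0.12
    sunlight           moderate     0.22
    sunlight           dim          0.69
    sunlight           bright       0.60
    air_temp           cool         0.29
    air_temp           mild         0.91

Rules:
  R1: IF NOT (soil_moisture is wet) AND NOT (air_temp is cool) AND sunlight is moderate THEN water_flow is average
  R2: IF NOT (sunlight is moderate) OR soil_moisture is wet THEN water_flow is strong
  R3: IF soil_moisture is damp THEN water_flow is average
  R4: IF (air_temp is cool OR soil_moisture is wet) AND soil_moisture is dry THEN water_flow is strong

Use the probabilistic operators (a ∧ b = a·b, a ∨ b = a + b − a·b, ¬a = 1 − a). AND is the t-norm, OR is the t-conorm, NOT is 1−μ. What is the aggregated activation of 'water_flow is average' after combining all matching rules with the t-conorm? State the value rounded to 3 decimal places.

0.491

R1: ¬wet=1−0.12=0.88, ¬cool=1−0.29=0.71, moderate=0.22; AND[a·b] → w = 0.1375
R2: ¬moderate=1−0.22=0.78, wet=0.12; OR[a + b − a·b] → w = 0.8064
R3: damp=0.41 → w = 0.4100
R4: (cool=0.29 OR wet=0.12) = 0.3752; AND[a·b] with dry=0.43 → w = 0.1613
Rules with consequent 'average': {R1, R3} → strengths 0.1375, 0.4100
Aggregate via t-conorm [a + b − a·b]: 0.4911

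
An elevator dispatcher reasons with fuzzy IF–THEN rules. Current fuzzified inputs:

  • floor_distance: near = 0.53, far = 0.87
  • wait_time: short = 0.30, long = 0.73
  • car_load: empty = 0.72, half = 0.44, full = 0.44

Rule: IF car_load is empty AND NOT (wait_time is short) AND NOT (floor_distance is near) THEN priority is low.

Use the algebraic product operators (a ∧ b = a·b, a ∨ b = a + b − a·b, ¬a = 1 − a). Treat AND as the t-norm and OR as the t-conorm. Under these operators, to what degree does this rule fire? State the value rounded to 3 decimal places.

firing strength: empty=0.72, ¬short=1−0.30=0.70, ¬near=1−0.53=0.47; AND[a·b] → w = 0.2369

0.237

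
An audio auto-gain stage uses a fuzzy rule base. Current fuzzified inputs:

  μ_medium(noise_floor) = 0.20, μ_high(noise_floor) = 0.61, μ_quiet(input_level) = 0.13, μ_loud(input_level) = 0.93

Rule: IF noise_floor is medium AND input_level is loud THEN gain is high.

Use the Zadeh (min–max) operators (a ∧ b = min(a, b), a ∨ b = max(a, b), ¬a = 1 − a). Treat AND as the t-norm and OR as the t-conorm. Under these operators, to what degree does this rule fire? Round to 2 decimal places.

firing strength: medium=0.20, loud=0.93; AND[min(a, b)] → w = 0.20

0.20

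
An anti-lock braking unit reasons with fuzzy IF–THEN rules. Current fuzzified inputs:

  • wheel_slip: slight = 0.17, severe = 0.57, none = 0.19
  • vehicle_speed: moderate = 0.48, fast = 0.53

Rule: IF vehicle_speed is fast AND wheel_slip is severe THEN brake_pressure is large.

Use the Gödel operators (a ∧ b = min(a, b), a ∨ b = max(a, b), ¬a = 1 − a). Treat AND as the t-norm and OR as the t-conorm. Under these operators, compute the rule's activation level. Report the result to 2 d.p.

firing strength: fast=0.53, severe=0.57; AND[min(a, b)] → w = 0.53

0.53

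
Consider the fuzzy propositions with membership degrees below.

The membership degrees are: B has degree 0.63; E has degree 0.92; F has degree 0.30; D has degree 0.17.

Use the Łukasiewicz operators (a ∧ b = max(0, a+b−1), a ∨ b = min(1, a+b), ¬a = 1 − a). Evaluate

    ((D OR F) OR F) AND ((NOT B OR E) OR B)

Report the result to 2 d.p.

0.77

D OR F = min(1, a+b) on (0.17, 0.30) = 0.47
(D OR F) OR F = min(1, a+b) on (0.47, 0.30) = 0.77
NOT B = 1 − 0.63 = 0.37
NOT B OR E = min(1, a+b) on (0.37, 0.92) = 1.00
(NOT B OR E) OR B = min(1, a+b) on (1.00, 0.63) = 1.00
((D OR F) OR F) AND ((NOT B OR E) OR B) = max(0, a+b−1) on (0.77, 1.00) = 0.77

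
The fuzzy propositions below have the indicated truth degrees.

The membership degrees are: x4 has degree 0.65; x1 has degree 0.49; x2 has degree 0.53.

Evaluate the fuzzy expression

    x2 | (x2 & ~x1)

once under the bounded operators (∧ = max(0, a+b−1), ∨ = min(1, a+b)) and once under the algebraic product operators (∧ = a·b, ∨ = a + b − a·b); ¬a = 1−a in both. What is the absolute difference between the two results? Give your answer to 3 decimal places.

Under bounded:
  ~x1 = 1 − 0.49 = 0.51
  x2 & ~x1 = max(0, a+b−1) on (0.53, 0.51) = 0.04
  x2 | (x2 & ~x1) = min(1, a+b) on (0.53, 0.04) = 0.57
  → value = 0.5700
Under algebraic product:
  ~x1 = 1 − 0.4900 = 0.5100
  x2 & ~x1 = a·b on (0.5300, 0.5100) = 0.2703
  x2 | (x2 & ~x1) = a + b − a·b on (0.5300, 0.2703) = 0.6570
  → value = 0.6570
|0.5700 − 0.6570| = 0.087

0.087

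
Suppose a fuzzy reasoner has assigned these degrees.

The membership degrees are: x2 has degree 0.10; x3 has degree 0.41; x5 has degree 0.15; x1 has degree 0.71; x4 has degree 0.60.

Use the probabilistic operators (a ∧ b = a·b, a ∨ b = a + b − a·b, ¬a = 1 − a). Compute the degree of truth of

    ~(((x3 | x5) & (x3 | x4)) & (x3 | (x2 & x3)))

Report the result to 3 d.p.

0.835

x3 | x5 = a + b − a·b on (0.4100, 0.1500) = 0.4985
x3 | x4 = a + b − a·b on (0.4100, 0.6000) = 0.7640
(x3 | x5) & (x3 | x4) = a·b on (0.4985, 0.7640) = 0.3809
x2 & x3 = a·b on (0.1000, 0.4100) = 0.0410
x3 | (x2 & x3) = a + b − a·b on (0.4100, 0.0410) = 0.4342
((x3 | x5) & (x3 | x4)) & (x3 | (x2 & x3)) = a·b on (0.3809, 0.4342) = 0.1654
~(((x3 | x5) & (x3 | x4)) & (x3 | (x2 & x3))) = 1 − 0.1654 = 0.8346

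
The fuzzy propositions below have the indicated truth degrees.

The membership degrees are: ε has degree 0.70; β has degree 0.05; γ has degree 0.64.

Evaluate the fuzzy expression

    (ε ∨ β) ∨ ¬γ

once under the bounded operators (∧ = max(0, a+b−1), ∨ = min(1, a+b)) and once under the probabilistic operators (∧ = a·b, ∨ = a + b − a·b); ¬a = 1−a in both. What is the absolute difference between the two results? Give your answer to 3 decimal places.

Under bounded:
  ε ∨ β = min(1, a+b) on (0.70, 0.05) = 0.75
  ¬γ = 1 − 0.64 = 0.36
  (ε ∨ β) ∨ ¬γ = min(1, a+b) on (0.75, 0.36) = 1.00
  → value = 1.0000
Under probabilistic:
  ε ∨ β = a + b − a·b on (0.7000, 0.0500) = 0.7150
  ¬γ = 1 − 0.6400 = 0.3600
  (ε ∨ β) ∨ ¬γ = a + b − a·b on (0.7150, 0.3600) = 0.8176
  → value = 0.8176
|1.0000 − 0.8176| = 0.182

0.182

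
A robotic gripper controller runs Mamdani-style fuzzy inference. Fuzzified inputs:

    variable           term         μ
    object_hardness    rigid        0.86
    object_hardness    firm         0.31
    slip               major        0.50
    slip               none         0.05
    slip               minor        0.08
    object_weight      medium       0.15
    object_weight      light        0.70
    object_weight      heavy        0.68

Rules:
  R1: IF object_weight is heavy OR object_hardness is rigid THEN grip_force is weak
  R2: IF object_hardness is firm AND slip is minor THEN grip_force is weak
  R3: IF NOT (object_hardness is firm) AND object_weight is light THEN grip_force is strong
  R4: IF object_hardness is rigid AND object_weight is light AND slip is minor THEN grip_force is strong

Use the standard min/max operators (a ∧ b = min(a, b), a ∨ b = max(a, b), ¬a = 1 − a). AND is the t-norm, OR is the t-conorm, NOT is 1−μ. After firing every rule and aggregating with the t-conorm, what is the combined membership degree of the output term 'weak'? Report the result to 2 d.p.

R1: heavy=0.68, rigid=0.86; OR[max(a, b)] → w = 0.86
R2: firm=0.31, minor=0.08; AND[min(a, b)] → w = 0.08
R3: ¬firm=1−0.31=0.69, light=0.70; AND[min(a, b)] → w = 0.69
R4: rigid=0.86, light=0.70, minor=0.08; AND[min(a, b)] → w = 0.08
Rules with consequent 'weak': {R1, R2} → strengths 0.86, 0.08
Aggregate via t-conorm [max(a, b)]: 0.86

0.86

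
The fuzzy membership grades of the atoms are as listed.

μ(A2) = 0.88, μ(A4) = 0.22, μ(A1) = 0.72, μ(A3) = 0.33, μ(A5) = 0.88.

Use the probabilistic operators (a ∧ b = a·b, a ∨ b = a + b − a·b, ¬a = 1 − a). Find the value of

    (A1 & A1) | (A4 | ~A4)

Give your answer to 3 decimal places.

0.917

A1 & A1 = a·b on (0.7200, 0.7200) = 0.5184
~A4 = 1 − 0.2200 = 0.7800
A4 | ~A4 = a + b − a·b on (0.2200, 0.7800) = 0.8284
(A1 & A1) | (A4 | ~A4) = a + b − a·b on (0.5184, 0.8284) = 0.9174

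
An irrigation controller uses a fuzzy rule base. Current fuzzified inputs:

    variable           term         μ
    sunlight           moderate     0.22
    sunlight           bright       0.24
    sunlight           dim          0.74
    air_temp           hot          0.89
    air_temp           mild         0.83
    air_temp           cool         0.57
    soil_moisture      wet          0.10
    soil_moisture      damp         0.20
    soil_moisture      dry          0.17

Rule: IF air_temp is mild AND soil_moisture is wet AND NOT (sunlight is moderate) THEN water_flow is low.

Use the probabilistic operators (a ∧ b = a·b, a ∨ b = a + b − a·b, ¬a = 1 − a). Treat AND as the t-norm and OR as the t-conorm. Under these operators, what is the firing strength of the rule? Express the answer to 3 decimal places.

0.065

firing strength: mild=0.83, wet=0.10, ¬moderate=1−0.22=0.78; AND[a·b] → w = 0.0647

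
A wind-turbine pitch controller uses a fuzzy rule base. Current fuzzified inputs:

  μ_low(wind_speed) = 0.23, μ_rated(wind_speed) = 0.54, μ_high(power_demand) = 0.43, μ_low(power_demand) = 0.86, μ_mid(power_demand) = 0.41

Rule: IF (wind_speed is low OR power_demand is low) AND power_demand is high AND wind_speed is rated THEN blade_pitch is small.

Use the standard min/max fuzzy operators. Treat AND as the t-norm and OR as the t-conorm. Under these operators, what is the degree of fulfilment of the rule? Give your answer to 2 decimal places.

0.43

firing strength: (low=0.23 OR low=0.86) = 0.86; AND[min(a, b)] with high=0.43, rated=0.54 → w = 0.43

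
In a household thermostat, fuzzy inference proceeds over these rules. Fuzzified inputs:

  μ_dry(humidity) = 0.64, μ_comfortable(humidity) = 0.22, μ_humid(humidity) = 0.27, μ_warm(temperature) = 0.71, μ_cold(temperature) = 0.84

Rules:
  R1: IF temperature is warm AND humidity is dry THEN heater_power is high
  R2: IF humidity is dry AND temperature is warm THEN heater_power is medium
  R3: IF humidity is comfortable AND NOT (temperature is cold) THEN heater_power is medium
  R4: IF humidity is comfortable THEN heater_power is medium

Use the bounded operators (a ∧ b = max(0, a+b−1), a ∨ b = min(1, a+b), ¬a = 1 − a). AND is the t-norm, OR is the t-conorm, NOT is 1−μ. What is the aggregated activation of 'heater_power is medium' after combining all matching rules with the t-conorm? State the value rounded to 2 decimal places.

0.57

R1: warm=0.71, dry=0.64; AND[max(0, a+b−1)] → w = 0.35
R2: dry=0.64, warm=0.71; AND[max(0, a+b−1)] → w = 0.35
R3: comfortable=0.22, ¬cold=1−0.84=0.16; AND[max(0, a+b−1)] → w = 0.00
R4: comfortable=0.22 → w = 0.22
Rules with consequent 'medium': {R2, R3, R4} → strengths 0.35, 0.00, 0.22
Aggregate via t-conorm [min(1, a+b)]: 0.57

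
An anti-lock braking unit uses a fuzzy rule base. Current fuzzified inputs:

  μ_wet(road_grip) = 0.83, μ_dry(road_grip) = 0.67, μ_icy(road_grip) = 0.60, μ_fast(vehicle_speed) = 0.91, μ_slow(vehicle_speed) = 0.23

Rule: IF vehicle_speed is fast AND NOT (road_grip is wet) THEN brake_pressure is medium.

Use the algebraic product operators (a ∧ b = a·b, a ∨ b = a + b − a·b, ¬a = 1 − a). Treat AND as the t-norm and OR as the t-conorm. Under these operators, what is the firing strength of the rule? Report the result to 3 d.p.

firing strength: fast=0.91, ¬wet=1−0.83=0.17; AND[a·b] → w = 0.1547

0.155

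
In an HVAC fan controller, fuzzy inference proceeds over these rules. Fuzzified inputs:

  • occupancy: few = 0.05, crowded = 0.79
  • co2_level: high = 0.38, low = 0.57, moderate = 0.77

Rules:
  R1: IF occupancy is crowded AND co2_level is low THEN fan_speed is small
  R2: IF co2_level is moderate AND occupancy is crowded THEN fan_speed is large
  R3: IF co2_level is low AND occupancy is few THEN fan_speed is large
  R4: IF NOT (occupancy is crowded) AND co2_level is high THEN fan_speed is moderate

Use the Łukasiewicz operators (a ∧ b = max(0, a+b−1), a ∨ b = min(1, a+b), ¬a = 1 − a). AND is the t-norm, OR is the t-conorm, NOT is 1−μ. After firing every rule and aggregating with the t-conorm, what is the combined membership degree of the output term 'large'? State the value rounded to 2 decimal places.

0.56

R1: crowded=0.79, low=0.57; AND[max(0, a+b−1)] → w = 0.36
R2: moderate=0.77, crowded=0.79; AND[max(0, a+b−1)] → w = 0.56
R3: low=0.57, few=0.05; AND[max(0, a+b−1)] → w = 0.00
R4: ¬crowded=1−0.79=0.21, high=0.38; AND[max(0, a+b−1)] → w = 0.00
Rules with consequent 'large': {R2, R3} → strengths 0.56, 0.00
Aggregate via t-conorm [min(1, a+b)]: 0.56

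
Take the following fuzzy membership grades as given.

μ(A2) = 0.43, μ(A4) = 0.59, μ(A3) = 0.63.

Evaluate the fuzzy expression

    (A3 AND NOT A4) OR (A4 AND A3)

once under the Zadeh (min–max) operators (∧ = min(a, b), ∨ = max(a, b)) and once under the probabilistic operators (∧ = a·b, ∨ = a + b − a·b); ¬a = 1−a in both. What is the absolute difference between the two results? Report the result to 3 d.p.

0.056

Under Zadeh (min–max):
  NOT A4 = 1 − 0.59 = 0.41
  A3 AND NOT A4 = min(a, b) on (0.63, 0.41) = 0.41
  A4 AND A3 = min(a, b) on (0.59, 0.63) = 0.59
  (A3 AND NOT A4) OR (A4 AND A3) = max(a, b) on (0.41, 0.59) = 0.59
  → value = 0.5900
Under probabilistic:
  NOT A4 = 1 − 0.5900 = 0.4100
  A3 AND NOT A4 = a·b on (0.6300, 0.4100) = 0.2583
  A4 AND A3 = a·b on (0.5900, 0.6300) = 0.3717
  (A3 AND NOT A4) OR (A4 AND A3) = a + b − a·b on (0.2583, 0.3717) = 0.5340
  → value = 0.5340
|0.5900 − 0.5340| = 0.056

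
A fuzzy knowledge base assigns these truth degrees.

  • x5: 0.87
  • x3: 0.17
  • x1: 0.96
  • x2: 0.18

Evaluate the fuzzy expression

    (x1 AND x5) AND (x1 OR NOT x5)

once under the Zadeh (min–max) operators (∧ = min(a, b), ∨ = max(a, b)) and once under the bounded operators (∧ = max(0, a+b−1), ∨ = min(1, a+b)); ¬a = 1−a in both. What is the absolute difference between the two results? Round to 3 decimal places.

Under Zadeh (min–max):
  x1 AND x5 = min(a, b) on (0.96, 0.87) = 0.87
  NOT x5 = 1 − 0.87 = 0.13
  x1 OR NOT x5 = max(a, b) on (0.96, 0.13) = 0.96
  (x1 AND x5) AND (x1 OR NOT x5) = min(a, b) on (0.87, 0.96) = 0.87
  → value = 0.8700
Under bounded:
  x1 AND x5 = max(0, a+b−1) on (0.96, 0.87) = 0.83
  NOT x5 = 1 − 0.87 = 0.13
  x1 OR NOT x5 = min(1, a+b) on (0.96, 0.13) = 1.00
  (x1 AND x5) AND (x1 OR NOT x5) = max(0, a+b−1) on (0.83, 1.00) = 0.83
  → value = 0.8300
|0.8700 − 0.8300| = 0.040

0.040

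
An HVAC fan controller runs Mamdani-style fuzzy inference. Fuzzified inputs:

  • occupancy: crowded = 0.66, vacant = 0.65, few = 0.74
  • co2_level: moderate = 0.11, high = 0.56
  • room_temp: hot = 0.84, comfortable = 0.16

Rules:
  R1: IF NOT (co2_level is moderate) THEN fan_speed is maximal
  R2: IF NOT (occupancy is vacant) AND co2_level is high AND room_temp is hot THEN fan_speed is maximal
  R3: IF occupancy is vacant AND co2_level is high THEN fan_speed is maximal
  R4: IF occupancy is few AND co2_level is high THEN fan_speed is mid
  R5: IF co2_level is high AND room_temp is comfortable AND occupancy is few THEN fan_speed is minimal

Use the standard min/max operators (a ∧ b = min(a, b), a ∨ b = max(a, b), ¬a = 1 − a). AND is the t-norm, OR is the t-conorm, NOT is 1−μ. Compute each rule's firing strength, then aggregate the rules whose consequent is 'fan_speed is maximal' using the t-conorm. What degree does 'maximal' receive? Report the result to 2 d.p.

0.89

R1: ¬moderate=1−0.11=0.89 → w = 0.89
R2: ¬vacant=1−0.65=0.35, high=0.56, hot=0.84; AND[min(a, b)] → w = 0.35
R3: vacant=0.65, high=0.56; AND[min(a, b)] → w = 0.56
R4: few=0.74, high=0.56; AND[min(a, b)] → w = 0.56
R5: high=0.56, comfortable=0.16, few=0.74; AND[min(a, b)] → w = 0.16
Rules with consequent 'maximal': {R1, R2, R3} → strengths 0.89, 0.35, 0.56
Aggregate via t-conorm [max(a, b)]: 0.89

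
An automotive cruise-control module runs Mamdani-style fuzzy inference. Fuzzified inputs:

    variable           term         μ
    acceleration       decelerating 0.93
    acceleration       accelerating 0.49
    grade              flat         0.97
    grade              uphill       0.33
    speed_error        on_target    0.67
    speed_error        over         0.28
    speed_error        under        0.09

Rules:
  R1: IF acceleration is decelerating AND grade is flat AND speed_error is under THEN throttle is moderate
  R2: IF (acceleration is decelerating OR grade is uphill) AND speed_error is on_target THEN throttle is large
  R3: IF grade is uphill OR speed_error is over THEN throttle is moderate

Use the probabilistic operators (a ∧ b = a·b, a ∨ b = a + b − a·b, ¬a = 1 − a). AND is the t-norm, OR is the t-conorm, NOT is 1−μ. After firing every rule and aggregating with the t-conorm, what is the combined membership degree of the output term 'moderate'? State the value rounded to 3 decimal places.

R1: decelerating=0.93, flat=0.97, under=0.09; AND[a·b] → w = 0.0812
R2: (decelerating=0.93 OR uphill=0.33) = 0.9531; AND[a·b] with on_target=0.67 → w = 0.6386
R3: uphill=0.33, over=0.28; OR[a + b − a·b] → w = 0.5176
Rules with consequent 'moderate': {R1, R3} → strengths 0.0812, 0.5176
Aggregate via t-conorm [a + b − a·b]: 0.5568

0.557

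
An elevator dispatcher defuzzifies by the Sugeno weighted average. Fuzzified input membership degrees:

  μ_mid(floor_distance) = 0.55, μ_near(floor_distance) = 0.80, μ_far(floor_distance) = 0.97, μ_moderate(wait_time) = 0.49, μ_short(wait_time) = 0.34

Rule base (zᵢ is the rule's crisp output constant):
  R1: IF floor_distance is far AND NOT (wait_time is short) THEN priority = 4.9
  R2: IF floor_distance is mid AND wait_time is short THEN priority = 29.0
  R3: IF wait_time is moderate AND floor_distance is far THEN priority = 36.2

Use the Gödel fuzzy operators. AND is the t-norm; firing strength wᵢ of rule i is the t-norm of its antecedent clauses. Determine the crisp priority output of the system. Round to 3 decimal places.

20.693

R1 (z=4.9): far=0.97, ¬short=1−0.34=0.66; AND[min(a, b)] → w = 0.66
R2 (z=29.0): mid=0.55, short=0.34; AND[min(a, b)] → w = 0.34
R3 (z=36.2): moderate=0.49, far=0.97; AND[min(a, b)] → w = 0.49
Weighted average = (0.66·4.9 + 0.34·29.0 + 0.49·36.2) / (0.66 + 0.34 + 0.49)
  = 30.8320 / 1.4900 = 20.693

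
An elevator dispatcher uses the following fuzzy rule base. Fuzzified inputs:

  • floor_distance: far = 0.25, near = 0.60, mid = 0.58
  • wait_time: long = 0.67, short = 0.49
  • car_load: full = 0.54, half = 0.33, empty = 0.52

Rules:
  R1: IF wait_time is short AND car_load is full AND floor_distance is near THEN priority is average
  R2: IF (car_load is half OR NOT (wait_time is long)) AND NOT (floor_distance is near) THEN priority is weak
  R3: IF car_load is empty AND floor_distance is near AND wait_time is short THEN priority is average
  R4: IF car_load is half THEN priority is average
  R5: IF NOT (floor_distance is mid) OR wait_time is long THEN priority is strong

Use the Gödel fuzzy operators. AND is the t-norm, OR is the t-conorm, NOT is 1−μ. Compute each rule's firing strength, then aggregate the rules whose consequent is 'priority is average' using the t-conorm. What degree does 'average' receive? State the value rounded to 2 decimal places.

R1: short=0.49, full=0.54, near=0.60; AND[min(a, b)] → w = 0.49
R2: (half=0.33 OR ¬long=1−0.67=0.33) = 0.33; AND[min(a, b)] with ¬near=1−0.60=0.40 → w = 0.33
R3: empty=0.52, near=0.60, short=0.49; AND[min(a, b)] → w = 0.49
R4: half=0.33 → w = 0.33
R5: ¬mid=1−0.58=0.42, long=0.67; OR[max(a, b)] → w = 0.67
Rules with consequent 'average': {R1, R3, R4} → strengths 0.49, 0.49, 0.33
Aggregate via t-conorm [max(a, b)]: 0.49

0.49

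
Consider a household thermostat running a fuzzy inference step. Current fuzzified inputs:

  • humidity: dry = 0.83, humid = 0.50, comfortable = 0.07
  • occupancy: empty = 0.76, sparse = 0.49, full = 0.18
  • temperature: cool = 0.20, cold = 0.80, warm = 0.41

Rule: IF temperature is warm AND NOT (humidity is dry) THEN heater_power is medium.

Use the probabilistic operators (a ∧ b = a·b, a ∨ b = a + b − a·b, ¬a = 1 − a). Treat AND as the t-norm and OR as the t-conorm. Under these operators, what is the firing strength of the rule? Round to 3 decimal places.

0.070

firing strength: warm=0.41, ¬dry=1−0.83=0.17; AND[a·b] → w = 0.0697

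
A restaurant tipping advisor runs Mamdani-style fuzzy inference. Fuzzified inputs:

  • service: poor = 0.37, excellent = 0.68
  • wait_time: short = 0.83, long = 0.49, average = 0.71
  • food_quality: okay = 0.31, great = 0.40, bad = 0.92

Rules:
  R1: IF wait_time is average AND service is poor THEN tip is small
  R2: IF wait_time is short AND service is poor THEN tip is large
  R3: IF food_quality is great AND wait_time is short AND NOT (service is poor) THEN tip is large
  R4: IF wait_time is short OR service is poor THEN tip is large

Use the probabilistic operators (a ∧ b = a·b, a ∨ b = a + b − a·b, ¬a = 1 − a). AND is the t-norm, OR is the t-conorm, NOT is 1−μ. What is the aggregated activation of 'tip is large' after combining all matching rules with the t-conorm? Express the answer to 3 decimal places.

R1: average=0.71, poor=0.37; AND[a·b] → w = 0.2627
R2: short=0.83, poor=0.37; AND[a·b] → w = 0.3071
R3: great=0.40, short=0.83, ¬poor=1−0.37=0.63; AND[a·b] → w = 0.2092
R4: short=0.83, poor=0.37; OR[a + b − a·b] → w = 0.8929
Rules with consequent 'large': {R2, R3, R4} → strengths 0.3071, 0.2092, 0.8929
Aggregate via t-conorm [a + b − a·b]: 0.9413

0.941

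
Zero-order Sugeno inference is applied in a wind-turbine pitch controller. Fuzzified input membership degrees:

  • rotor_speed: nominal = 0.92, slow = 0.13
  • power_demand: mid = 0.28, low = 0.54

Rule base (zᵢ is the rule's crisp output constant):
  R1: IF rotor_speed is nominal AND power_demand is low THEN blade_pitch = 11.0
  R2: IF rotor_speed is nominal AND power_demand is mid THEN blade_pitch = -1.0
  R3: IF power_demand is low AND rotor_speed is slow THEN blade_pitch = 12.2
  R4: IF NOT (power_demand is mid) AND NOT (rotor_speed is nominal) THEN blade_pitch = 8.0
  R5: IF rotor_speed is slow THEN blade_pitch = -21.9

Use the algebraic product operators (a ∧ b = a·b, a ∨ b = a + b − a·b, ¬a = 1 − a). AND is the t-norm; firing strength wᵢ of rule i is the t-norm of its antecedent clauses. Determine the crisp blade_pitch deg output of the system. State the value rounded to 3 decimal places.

R1 (z=11.0): nominal=0.92, low=0.54; AND[a·b] → w = 0.4968
R2 (z=-1.0): nominal=0.92, mid=0.28; AND[a·b] → w = 0.2576
R3 (z=12.2): low=0.54, slow=0.13; AND[a·b] → w = 0.0702
R4 (z=8.0): ¬mid=1−0.28=0.72, ¬nominal=1−0.92=0.08; AND[a·b] → w = 0.0576
R5 (z=-21.9): slow=0.13 → w = 0.1300
Weighted average = (0.4968·11.0 + 0.2576·-1.0 + 0.0702·12.2 + 0.0576·8.0 + 0.1300·-21.9) / (0.4968 + 0.2576 + 0.0702 + 0.0576 + 0.1300)
  = 3.6774 / 1.0122 = 3.633

3.633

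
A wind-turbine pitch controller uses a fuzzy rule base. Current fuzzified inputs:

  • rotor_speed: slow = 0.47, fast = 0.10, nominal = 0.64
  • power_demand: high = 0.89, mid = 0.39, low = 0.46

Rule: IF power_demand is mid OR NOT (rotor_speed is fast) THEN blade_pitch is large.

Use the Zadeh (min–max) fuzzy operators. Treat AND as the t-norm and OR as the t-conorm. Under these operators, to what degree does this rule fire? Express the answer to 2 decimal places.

firing strength: mid=0.39, ¬fast=1−0.10=0.90; OR[max(a, b)] → w = 0.90

0.90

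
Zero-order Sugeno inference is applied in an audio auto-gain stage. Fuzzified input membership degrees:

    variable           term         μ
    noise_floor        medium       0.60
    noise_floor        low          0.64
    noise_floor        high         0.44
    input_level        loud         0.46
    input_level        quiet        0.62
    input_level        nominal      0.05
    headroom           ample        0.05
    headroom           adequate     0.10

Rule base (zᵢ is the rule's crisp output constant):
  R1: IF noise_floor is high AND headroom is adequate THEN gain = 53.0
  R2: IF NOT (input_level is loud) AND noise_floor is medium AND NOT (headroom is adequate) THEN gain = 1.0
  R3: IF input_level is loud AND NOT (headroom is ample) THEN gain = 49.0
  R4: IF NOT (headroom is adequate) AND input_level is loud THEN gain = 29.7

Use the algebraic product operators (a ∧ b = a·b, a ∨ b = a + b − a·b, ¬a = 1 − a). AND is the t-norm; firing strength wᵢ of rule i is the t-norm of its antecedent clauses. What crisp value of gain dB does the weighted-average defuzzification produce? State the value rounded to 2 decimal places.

R1 (z=53.0): high=0.44, adequate=0.10; AND[a·b] → w = 0.0440
R2 (z=1.0): ¬loud=1−0.46=0.54, medium=0.60, ¬adequate=1−0.10=0.90; AND[a·b] → w = 0.2916
R3 (z=49.0): loud=0.46, ¬ample=1−0.05=0.95; AND[a·b] → w = 0.4370
R4 (z=29.7): ¬adequate=1−0.10=0.90, loud=0.46; AND[a·b] → w = 0.4140
Weighted average = (0.0440·53.0 + 0.2916·1.0 + 0.4370·49.0 + 0.4140·29.7) / (0.0440 + 0.2916 + 0.4370 + 0.4140)
  = 36.3324 / 1.1866 = 30.62

30.62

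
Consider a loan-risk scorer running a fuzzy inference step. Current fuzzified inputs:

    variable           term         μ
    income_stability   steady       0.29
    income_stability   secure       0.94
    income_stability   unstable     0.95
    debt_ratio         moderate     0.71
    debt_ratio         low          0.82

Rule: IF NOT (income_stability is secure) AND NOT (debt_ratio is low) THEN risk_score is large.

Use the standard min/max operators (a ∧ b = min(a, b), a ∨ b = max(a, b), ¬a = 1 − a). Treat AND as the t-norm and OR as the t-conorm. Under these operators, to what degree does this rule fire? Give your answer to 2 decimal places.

0.06

firing strength: ¬secure=1−0.94=0.06, ¬low=1−0.82=0.18; AND[min(a, b)] → w = 0.06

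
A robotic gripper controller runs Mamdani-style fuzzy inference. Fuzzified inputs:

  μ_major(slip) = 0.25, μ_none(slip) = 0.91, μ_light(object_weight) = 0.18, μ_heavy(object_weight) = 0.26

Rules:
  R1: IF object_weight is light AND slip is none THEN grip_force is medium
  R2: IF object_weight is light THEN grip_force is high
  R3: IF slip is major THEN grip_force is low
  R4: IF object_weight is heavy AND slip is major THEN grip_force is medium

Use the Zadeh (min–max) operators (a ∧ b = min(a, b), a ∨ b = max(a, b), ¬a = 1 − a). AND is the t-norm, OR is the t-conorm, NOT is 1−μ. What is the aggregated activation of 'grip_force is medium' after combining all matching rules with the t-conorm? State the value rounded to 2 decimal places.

R1: light=0.18, none=0.91; AND[min(a, b)] → w = 0.18
R2: light=0.18 → w = 0.18
R3: major=0.25 → w = 0.25
R4: heavy=0.26, major=0.25; AND[min(a, b)] → w = 0.25
Rules with consequent 'medium': {R1, R4} → strengths 0.18, 0.25
Aggregate via t-conorm [max(a, b)]: 0.25

0.25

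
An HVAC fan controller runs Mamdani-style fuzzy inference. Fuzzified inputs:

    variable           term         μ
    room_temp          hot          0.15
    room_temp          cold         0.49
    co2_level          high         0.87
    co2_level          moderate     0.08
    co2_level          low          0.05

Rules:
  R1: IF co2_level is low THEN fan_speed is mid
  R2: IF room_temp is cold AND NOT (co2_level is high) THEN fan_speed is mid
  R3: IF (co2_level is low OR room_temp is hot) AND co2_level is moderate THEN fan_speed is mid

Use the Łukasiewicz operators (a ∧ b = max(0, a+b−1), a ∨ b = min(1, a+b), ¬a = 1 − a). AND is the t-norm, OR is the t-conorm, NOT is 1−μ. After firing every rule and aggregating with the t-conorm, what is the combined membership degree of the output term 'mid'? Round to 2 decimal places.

0.05

R1: low=0.05 → w = 0.05
R2: cold=0.49, ¬high=1−0.87=0.13; AND[max(0, a+b−1)] → w = 0.00
R3: (low=0.05 OR hot=0.15) = 0.20; AND[max(0, a+b−1)] with moderate=0.08 → w = 0.00
Rules with consequent 'mid': {R1, R2, R3} → strengths 0.05, 0.00, 0.00
Aggregate via t-conorm [min(1, a+b)]: 0.05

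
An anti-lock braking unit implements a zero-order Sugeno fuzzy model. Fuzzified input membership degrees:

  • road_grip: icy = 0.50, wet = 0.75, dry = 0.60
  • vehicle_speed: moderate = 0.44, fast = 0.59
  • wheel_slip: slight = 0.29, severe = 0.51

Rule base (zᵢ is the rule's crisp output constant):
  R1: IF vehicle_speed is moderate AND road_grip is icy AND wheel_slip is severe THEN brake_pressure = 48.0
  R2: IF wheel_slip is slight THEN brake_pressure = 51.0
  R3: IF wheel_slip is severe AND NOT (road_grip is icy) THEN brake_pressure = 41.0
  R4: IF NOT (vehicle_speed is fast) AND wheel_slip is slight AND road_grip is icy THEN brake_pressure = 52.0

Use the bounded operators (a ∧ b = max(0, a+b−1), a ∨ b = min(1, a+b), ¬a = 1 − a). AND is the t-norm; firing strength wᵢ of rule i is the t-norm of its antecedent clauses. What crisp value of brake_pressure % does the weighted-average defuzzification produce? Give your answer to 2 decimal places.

R1 (z=48.0): moderate=0.44, icy=0.50, severe=0.51; AND[max(0, a+b−1)] → w = 0.00
R2 (z=51.0): slight=0.29 → w = 0.29
R3 (z=41.0): severe=0.51, ¬icy=1−0.50=0.50; AND[max(0, a+b−1)] → w = 0.01
R4 (z=52.0): ¬fast=1−0.59=0.41, slight=0.29, icy=0.50; AND[max(0, a+b−1)] → w = 0.00
Weighted average = (0.00·48.0 + 0.29·51.0 + 0.01·41.0 + 0.00·52.0) / (0.00 + 0.29 + 0.01 + 0.00)
  = 15.2000 / 0.3000 = 50.67

50.67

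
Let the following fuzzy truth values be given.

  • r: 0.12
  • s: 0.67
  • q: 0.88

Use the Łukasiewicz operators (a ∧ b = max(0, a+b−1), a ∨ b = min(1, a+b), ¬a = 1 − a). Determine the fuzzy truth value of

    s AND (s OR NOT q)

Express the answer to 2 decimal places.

NOT q = 1 − 0.88 = 0.12
s OR NOT q = min(1, a+b) on (0.67, 0.12) = 0.79
s AND (s OR NOT q) = max(0, a+b−1) on (0.67, 0.79) = 0.46

0.46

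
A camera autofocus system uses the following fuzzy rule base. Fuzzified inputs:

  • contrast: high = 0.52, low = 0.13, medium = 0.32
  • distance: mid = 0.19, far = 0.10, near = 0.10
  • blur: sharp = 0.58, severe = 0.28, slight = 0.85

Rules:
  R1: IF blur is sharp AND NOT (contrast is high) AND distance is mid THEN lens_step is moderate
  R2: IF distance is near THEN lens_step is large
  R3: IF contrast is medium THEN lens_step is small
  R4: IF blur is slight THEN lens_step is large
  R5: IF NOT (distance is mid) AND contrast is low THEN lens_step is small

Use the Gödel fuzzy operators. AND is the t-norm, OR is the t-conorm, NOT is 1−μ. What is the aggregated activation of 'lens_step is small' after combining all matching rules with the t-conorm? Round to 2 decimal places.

0.32

R1: sharp=0.58, ¬high=1−0.52=0.48, mid=0.19; AND[min(a, b)] → w = 0.19
R2: near=0.10 → w = 0.10
R3: medium=0.32 → w = 0.32
R4: slight=0.85 → w = 0.85
R5: ¬mid=1−0.19=0.81, low=0.13; AND[min(a, b)] → w = 0.13
Rules with consequent 'small': {R3, R5} → strengths 0.32, 0.13
Aggregate via t-conorm [max(a, b)]: 0.32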